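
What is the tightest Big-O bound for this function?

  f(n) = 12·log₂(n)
O(log n)

The dominant term in 12·log₂(n) is 12·log₂(n), which is Θ(log n).
Constants are absorbed, so the tightest bound is O(log n).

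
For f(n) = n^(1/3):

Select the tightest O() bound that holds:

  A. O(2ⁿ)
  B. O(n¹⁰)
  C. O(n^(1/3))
C

f(n) = n^(1/3) is O(n^(1/3)).
All listed options are valid Big-O bounds (upper bounds),
but O(n^(1/3)) is the tightest (smallest valid bound).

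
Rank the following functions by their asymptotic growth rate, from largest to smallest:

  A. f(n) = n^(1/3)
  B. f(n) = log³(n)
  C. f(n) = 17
A > B > C

Comparing growth rates:
A = n^(1/3) is O(n^(1/3))
B = log³(n) is O(log³ n)
C = 17 is O(1)

Therefore, the order from fastest to slowest is: A > B > C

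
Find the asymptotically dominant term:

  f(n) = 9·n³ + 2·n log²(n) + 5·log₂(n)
9·n³

Looking at each term:
  - 9·n³ is O(n³)
  - 2·n log²(n) is O(n log² n)
  - 5·log₂(n) is O(log n)

The term 9·n³ (O(n³)) grows fastest and dominates all others.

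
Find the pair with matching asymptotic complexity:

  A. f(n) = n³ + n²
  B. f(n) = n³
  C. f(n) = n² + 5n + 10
A and B

Examining each function:
  A. n³ + n² is O(n³)
  B. n³ is O(n³)
  C. n² + 5n + 10 is O(n²)

Functions A and B both have the same complexity class.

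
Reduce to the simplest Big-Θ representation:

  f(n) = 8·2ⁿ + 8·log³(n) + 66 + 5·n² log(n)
Θ(2ⁿ)

Order the terms by growth rate: 66 ≺ 8·log³(n) ≺ 5·n² log(n) ≺ 8·2ⁿ.
The fastest-growing term 8·2ⁿ dominates as n → ∞; dropping its constant factor gives Θ(2ⁿ).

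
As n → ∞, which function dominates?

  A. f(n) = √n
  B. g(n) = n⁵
B

f(n) = √n is O(√n), while g(n) = n⁵ is O(n⁵).
Since O(n⁵) grows faster than O(√n), g(n) dominates.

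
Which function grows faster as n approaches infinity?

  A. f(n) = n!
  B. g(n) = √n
A

f(n) = n! is O(n!), while g(n) = √n is O(√n).
Since O(n!) grows faster than O(√n), f(n) dominates.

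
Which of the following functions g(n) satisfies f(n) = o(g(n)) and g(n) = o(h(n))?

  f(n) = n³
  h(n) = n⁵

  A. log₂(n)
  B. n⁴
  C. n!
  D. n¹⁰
B

We need g(n) with n³ = o(g(n)) and g(n) = o(n⁵), i.e. O(n³) ≺ g ≺ O(n⁵).
Check each option:
  A. log₂(n) — O(log n) does not grow strictly faster than f(n)
  B. n⁴ — O(n⁴) is strictly between O(n³) and O(n⁵) ✓
  C. n! — O(n!) does not grow strictly slower than h(n)
  D. n¹⁰ — O(n¹⁰) does not grow strictly slower than h(n)

Only option B (n⁴) lies strictly between.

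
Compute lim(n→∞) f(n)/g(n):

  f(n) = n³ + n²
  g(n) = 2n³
1/2

Since n³ + n² and 2n³ have the same growth rate (O(n³)),
the ratio converges to a constant: 1/2.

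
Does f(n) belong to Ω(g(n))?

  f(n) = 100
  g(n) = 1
True

f(n) = 100 and g(n) = 1 are both O(1).
Big-Ω permits equal growth rates (f ≥ c·g for some c > 0), so f(n) = Ω(g(n)) is true.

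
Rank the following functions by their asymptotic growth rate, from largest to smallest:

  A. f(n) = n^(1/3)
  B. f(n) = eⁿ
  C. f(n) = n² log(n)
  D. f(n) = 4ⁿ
D > B > C > A

Comparing growth rates:
D = 4ⁿ is O(4ⁿ)
B = eⁿ is O(eⁿ)
C = n² log(n) is O(n² log n)
A = n^(1/3) is O(n^(1/3))

Therefore, the order from fastest to slowest is: D > B > C > A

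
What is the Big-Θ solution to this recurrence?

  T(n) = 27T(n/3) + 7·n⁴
Θ(n⁴)

Master Theorem: a = 27, b = 3, f(n) = 7·n⁴.
Compute the critical exponent d = log₃(27) = 3.
Compare f(n) = Θ(n⁴) against n^d:
  k = 4 > d = 3, so f(n) = Ω(n^(d+ε)) — Case 3.
  Regularity: a·(n/b)^4/n^4 = a/b^4 = 27/81 < 1 ✓.
  The top-level work dominates: T(n) = Θ(f(n)) = Θ(n⁴).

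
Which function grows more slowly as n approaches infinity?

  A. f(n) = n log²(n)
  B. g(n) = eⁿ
A

f(n) = n log²(n) is O(n log² n), while g(n) = eⁿ is O(eⁿ).
Since O(n log² n) grows slower than O(eⁿ), f(n) is dominated.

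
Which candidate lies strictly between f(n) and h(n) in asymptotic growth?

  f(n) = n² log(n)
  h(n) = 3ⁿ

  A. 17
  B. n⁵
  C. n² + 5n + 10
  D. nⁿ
B

We need g(n) with n² log(n) = o(g(n)) and g(n) = o(3ⁿ), i.e. O(n² log n) ≺ g ≺ O(3ⁿ).
Check each option:
  A. 17 — O(1) does not grow strictly faster than f(n)
  B. n⁵ — O(n⁵) is strictly between O(n² log n) and O(3ⁿ) ✓
  C. n² + 5n + 10 — O(n²) does not grow strictly faster than f(n)
  D. nⁿ — O(nⁿ) does not grow strictly slower than h(n)

Only option B (n⁵) lies strictly between.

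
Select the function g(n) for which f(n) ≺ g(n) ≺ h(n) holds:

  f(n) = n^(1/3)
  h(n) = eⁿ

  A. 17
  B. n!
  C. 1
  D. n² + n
D

We need g(n) with n^(1/3) = o(g(n)) and g(n) = o(eⁿ), i.e. O(n^(1/3)) ≺ g ≺ O(eⁿ).
Check each option:
  A. 17 — O(1) does not grow strictly faster than f(n)
  B. n! — O(n!) does not grow strictly slower than h(n)
  C. 1 — O(1) does not grow strictly faster than f(n)
  D. n² + n — O(n²) is strictly between O(n^(1/3)) and O(eⁿ) ✓

Only option D (n² + n) lies strictly between.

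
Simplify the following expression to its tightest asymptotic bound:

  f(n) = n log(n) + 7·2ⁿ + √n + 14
Θ(2ⁿ)

Order the terms by growth rate: 14 ≺ √n ≺ n log(n) ≺ 7·2ⁿ.
The fastest-growing term 7·2ⁿ dominates as n → ∞; dropping its constant factor gives Θ(2ⁿ).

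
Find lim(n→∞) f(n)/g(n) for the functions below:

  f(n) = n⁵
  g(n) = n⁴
∞

Since n⁵ (O(n⁵)) grows faster than n⁴ (O(n⁴)),
the ratio f(n)/g(n) → ∞ as n → ∞.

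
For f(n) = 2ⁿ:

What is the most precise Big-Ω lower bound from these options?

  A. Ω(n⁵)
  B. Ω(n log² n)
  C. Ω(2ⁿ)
C

f(n) = 2ⁿ is Ω(2ⁿ).
All listed options are valid Big-Ω bounds (lower bounds),
but Ω(2ⁿ) is the tightest (largest valid bound).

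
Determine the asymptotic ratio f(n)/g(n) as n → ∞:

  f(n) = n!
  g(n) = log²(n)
∞

Since n! (O(n!)) grows faster than log²(n) (O(log² n)),
the ratio f(n)/g(n) → ∞ as n → ∞.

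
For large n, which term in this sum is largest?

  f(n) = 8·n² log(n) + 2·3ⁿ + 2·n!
2·n!

Looking at each term:
  - 8·n² log(n) is O(n² log n)
  - 2·3ⁿ is O(3ⁿ)
  - 2·n! is O(n!)

The term 2·n! (O(n!)) grows fastest and dominates all others.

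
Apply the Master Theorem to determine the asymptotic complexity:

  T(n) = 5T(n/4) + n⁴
Θ(n⁴)

Master Theorem: a = 5, b = 4, f(n) = n⁴.
Compute the critical exponent d = log₄(5) = 1.161.
Compare f(n) = Θ(n⁴) against n^d:
  k = 4 > d = 1.161, so f(n) = Ω(n^(d+ε)) — Case 3.
  Regularity: a·(n/b)^4/n^4 = a/b^4 = 5/256 < 1 ✓.
  The top-level work dominates: T(n) = Θ(f(n)) = Θ(n⁴).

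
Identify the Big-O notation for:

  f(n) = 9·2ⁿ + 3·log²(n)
O(2ⁿ)

The dominant term in 9·2ⁿ + 3·log²(n) is 9·2ⁿ, which is Θ(2ⁿ).
Lower-order terms (3·log²(n)) are asymptotically negligible.
Constants are absorbed, so the tightest bound is O(2ⁿ).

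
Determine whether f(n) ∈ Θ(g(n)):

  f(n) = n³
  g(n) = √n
False

f(n) = n³ is O(n³), and g(n) = √n is O(√n).
Since they have different growth rates, f(n) = Θ(g(n)) is false.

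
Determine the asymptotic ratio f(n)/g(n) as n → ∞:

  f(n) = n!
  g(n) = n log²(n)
∞

Since n! (O(n!)) grows faster than n log²(n) (O(n log² n)),
the ratio f(n)/g(n) → ∞ as n → ∞.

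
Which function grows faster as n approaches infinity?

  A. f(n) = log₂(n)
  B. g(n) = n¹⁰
B

f(n) = log₂(n) is O(log n), while g(n) = n¹⁰ is O(n¹⁰).
Since O(n¹⁰) grows faster than O(log n), g(n) dominates.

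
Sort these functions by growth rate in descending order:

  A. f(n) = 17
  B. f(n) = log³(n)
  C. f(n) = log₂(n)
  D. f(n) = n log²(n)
D > B > C > A

Comparing growth rates:
D = n log²(n) is O(n log² n)
B = log³(n) is O(log³ n)
C = log₂(n) is O(log n)
A = 17 is O(1)

Therefore, the order from fastest to slowest is: D > B > C > A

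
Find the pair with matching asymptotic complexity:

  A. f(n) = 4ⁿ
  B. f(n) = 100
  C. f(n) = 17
B and C

Examining each function:
  A. 4ⁿ is O(4ⁿ)
  B. 100 is O(1)
  C. 17 is O(1)

Functions B and C both have the same complexity class.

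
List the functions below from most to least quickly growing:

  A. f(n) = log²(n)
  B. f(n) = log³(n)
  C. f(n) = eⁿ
C > B > A

Comparing growth rates:
C = eⁿ is O(eⁿ)
B = log³(n) is O(log³ n)
A = log²(n) is O(log² n)

Therefore, the order from fastest to slowest is: C > B > A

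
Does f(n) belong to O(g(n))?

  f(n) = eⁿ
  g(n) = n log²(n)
False

f(n) = eⁿ is O(eⁿ), and g(n) = n log²(n) is O(n log² n).
Since O(eⁿ) grows faster than O(n log² n), f(n) = O(g(n)) is false.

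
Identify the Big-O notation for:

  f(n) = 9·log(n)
O(log n)

The dominant term in 9·log(n) is 9·log(n), which is Θ(log n).
Constants are absorbed, so the tightest bound is O(log n).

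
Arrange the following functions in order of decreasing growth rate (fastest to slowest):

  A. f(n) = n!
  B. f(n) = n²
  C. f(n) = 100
A > B > C

Comparing growth rates:
A = n! is O(n!)
B = n² is O(n²)
C = 100 is O(1)

Therefore, the order from fastest to slowest is: A > B > C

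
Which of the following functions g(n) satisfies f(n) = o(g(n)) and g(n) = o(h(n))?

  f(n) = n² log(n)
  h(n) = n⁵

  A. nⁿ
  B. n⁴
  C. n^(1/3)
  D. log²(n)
B

We need g(n) with n² log(n) = o(g(n)) and g(n) = o(n⁵), i.e. O(n² log n) ≺ g ≺ O(n⁵).
Check each option:
  A. nⁿ — O(nⁿ) does not grow strictly slower than h(n)
  B. n⁴ — O(n⁴) is strictly between O(n² log n) and O(n⁵) ✓
  C. n^(1/3) — O(n^(1/3)) does not grow strictly faster than f(n)
  D. log²(n) — O(log² n) does not grow strictly faster than f(n)

Only option B (n⁴) lies strictly between.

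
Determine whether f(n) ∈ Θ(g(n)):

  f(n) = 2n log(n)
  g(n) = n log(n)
True

f(n) = 2n log(n) and g(n) = n log(n) are both O(n log n).
Since they have the same asymptotic growth rate, f(n) = Θ(g(n)) is true.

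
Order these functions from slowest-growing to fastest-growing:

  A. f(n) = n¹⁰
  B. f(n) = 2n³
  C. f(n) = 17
C < B < A

Comparing growth rates:
C = 17 is O(1)
B = 2n³ is O(n³)
A = n¹⁰ is O(n¹⁰)

Therefore, the order from slowest to fastest is: C < B < A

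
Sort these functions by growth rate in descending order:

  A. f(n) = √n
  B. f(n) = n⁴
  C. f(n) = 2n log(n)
B > C > A

Comparing growth rates:
B = n⁴ is O(n⁴)
C = 2n log(n) is O(n log n)
A = √n is O(√n)

Therefore, the order from fastest to slowest is: B > C > A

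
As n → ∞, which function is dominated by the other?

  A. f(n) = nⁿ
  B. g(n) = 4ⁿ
B

f(n) = nⁿ is O(nⁿ), while g(n) = 4ⁿ is O(4ⁿ).
Since O(4ⁿ) grows slower than O(nⁿ), g(n) is dominated.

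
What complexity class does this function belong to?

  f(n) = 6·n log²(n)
O(n log² n)

The dominant term in 6·n log²(n) is 6·n log²(n), which is Θ(n log² n).
Constants are absorbed, so the tightest bound is O(n log² n).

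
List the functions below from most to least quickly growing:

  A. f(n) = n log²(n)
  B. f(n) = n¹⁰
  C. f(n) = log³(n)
B > A > C

Comparing growth rates:
B = n¹⁰ is O(n¹⁰)
A = n log²(n) is O(n log² n)
C = log³(n) is O(log³ n)

Therefore, the order from fastest to slowest is: B > A > C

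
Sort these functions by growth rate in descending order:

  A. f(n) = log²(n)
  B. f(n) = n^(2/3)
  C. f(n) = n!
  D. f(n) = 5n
C > D > B > A

Comparing growth rates:
C = n! is O(n!)
D = 5n is O(n)
B = n^(2/3) is O(n^(2/3))
A = log²(n) is O(log² n)

Therefore, the order from fastest to slowest is: C > D > B > A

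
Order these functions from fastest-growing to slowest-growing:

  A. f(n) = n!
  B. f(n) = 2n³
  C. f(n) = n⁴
A > C > B

Comparing growth rates:
A = n! is O(n!)
C = n⁴ is O(n⁴)
B = 2n³ is O(n³)

Therefore, the order from fastest to slowest is: A > C > B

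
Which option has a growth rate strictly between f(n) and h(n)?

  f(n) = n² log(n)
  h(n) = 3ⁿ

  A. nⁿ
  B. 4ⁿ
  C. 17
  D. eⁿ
D

We need g(n) with n² log(n) = o(g(n)) and g(n) = o(3ⁿ), i.e. O(n² log n) ≺ g ≺ O(3ⁿ).
Check each option:
  A. nⁿ — O(nⁿ) does not grow strictly slower than h(n)
  B. 4ⁿ — O(4ⁿ) does not grow strictly slower than h(n)
  C. 17 — O(1) does not grow strictly faster than f(n)
  D. eⁿ — O(eⁿ) is strictly between O(n² log n) and O(3ⁿ) ✓

Only option D (eⁿ) lies strictly between.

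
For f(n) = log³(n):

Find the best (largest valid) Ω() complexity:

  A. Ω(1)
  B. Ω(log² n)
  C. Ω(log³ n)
C

f(n) = log³(n) is Ω(log³ n).
All listed options are valid Big-Ω bounds (lower bounds),
but Ω(log³ n) is the tightest (largest valid bound).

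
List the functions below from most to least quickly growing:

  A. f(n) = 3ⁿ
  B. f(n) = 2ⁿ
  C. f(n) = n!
C > A > B

Comparing growth rates:
C = n! is O(n!)
A = 3ⁿ is O(3ⁿ)
B = 2ⁿ is O(2ⁿ)

Therefore, the order from fastest to slowest is: C > A > B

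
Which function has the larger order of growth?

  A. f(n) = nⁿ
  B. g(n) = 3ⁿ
A

f(n) = nⁿ is O(nⁿ), while g(n) = 3ⁿ is O(3ⁿ).
Since O(nⁿ) grows faster than O(3ⁿ), f(n) dominates.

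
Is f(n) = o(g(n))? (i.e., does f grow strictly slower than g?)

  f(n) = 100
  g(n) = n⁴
True

f(n) = 100 is O(1), and g(n) = n⁴ is O(n⁴).
Since O(1) grows strictly slower than O(n⁴), f(n) = o(g(n)) is true.
This means lim(n→∞) f(n)/g(n) = 0.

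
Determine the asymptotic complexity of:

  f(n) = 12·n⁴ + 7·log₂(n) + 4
O(n⁴)

The dominant term in 12·n⁴ + 7·log₂(n) + 4 is 12·n⁴, which is Θ(n⁴).
Lower-order terms (7·log₂(n), 4) are asymptotically negligible.
Constants are absorbed, so the tightest bound is O(n⁴).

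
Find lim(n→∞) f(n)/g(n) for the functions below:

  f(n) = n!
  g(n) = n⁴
∞

Since n! (O(n!)) grows faster than n⁴ (O(n⁴)),
the ratio f(n)/g(n) → ∞ as n → ∞.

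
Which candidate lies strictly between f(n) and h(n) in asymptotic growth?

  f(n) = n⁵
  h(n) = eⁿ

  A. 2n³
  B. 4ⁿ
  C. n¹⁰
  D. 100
C

We need g(n) with n⁵ = o(g(n)) and g(n) = o(eⁿ), i.e. O(n⁵) ≺ g ≺ O(eⁿ).
Check each option:
  A. 2n³ — O(n³) does not grow strictly faster than f(n)
  B. 4ⁿ — O(4ⁿ) does not grow strictly slower than h(n)
  C. n¹⁰ — O(n¹⁰) is strictly between O(n⁵) and O(eⁿ) ✓
  D. 100 — O(1) does not grow strictly faster than f(n)

Only option C (n¹⁰) lies strictly between.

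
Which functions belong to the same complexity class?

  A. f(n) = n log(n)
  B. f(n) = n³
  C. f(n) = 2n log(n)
A and C

Examining each function:
  A. n log(n) is O(n log n)
  B. n³ is O(n³)
  C. 2n log(n) is O(n log n)

Functions A and C both have the same complexity class.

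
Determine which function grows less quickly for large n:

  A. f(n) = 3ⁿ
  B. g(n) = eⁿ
B

f(n) = 3ⁿ is O(3ⁿ), while g(n) = eⁿ is O(eⁿ).
Since O(eⁿ) grows slower than O(3ⁿ), g(n) is dominated.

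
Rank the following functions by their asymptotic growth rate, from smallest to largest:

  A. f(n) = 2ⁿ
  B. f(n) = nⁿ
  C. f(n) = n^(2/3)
C < A < B

Comparing growth rates:
C = n^(2/3) is O(n^(2/3))
A = 2ⁿ is O(2ⁿ)
B = nⁿ is O(nⁿ)

Therefore, the order from slowest to fastest is: C < A < B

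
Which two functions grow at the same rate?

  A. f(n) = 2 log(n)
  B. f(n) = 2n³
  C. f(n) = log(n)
A and C

Examining each function:
  A. 2 log(n) is O(log n)
  B. 2n³ is O(n³)
  C. log(n) is O(log n)

Functions A and C both have the same complexity class.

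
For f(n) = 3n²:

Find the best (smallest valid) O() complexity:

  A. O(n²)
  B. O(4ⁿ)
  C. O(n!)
A

f(n) = 3n² is O(n²).
All listed options are valid Big-O bounds (upper bounds),
but O(n²) is the tightest (smallest valid bound).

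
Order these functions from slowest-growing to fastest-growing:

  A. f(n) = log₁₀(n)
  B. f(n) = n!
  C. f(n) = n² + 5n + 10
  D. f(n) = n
A < D < C < B

Comparing growth rates:
A = log₁₀(n) is O(log n)
D = n is O(n)
C = n² + 5n + 10 is O(n²)
B = n! is O(n!)

Therefore, the order from slowest to fastest is: A < D < C < B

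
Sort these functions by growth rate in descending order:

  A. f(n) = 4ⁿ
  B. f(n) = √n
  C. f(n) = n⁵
A > C > B

Comparing growth rates:
A = 4ⁿ is O(4ⁿ)
C = n⁵ is O(n⁵)
B = √n is O(√n)

Therefore, the order from fastest to slowest is: A > C > B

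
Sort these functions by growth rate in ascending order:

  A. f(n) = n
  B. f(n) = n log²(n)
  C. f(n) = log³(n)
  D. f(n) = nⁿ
C < A < B < D

Comparing growth rates:
C = log³(n) is O(log³ n)
A = n is O(n)
B = n log²(n) is O(n log² n)
D = nⁿ is O(nⁿ)

Therefore, the order from slowest to fastest is: C < A < B < D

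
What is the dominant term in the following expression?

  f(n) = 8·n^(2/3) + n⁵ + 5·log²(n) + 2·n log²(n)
n⁵

Looking at each term:
  - 8·n^(2/3) is O(n^(2/3))
  - n⁵ is O(n⁵)
  - 5·log²(n) is O(log² n)
  - 2·n log²(n) is O(n log² n)

The term n⁵ (O(n⁵)) grows fastest and dominates all others.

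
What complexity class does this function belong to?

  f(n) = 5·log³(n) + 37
O(log³ n)

The dominant term in 5·log³(n) + 37 is 5·log³(n), which is Θ(log³ n).
Lower-order terms (37) are asymptotically negligible.
Constants are absorbed, so the tightest bound is O(log³ n).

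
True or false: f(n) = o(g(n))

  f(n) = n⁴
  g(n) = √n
False

f(n) = n⁴ is O(n⁴), and g(n) = √n is O(√n).
Since O(n⁴) grows faster than or equal to O(√n), f(n) = o(g(n)) is false.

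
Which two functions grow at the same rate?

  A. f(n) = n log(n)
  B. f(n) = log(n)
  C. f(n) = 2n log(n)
A and C

Examining each function:
  A. n log(n) is O(n log n)
  B. log(n) is O(log n)
  C. 2n log(n) is O(n log n)

Functions A and C both have the same complexity class.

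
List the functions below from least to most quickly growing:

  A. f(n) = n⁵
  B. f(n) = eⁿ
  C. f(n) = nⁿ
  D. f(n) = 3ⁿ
A < B < D < C

Comparing growth rates:
A = n⁵ is O(n⁵)
B = eⁿ is O(eⁿ)
D = 3ⁿ is O(3ⁿ)
C = nⁿ is O(nⁿ)

Therefore, the order from slowest to fastest is: A < B < D < C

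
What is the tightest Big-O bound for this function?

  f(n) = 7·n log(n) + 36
O(n log n)

The dominant term in 7·n log(n) + 36 is 7·n log(n), which is Θ(n log n).
Lower-order terms (36) are asymptotically negligible.
Constants are absorbed, so the tightest bound is O(n log n).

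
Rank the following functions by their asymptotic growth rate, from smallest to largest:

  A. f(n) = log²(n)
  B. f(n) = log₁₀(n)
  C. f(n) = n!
B < A < C

Comparing growth rates:
B = log₁₀(n) is O(log n)
A = log²(n) is O(log² n)
C = n! is O(n!)

Therefore, the order from slowest to fastest is: B < A < C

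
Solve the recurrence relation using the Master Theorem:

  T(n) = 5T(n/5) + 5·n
Θ(n log n)

Master Theorem: a = 5, b = 5, f(n) = 5·n.
Compute the critical exponent d = log₅(5) = 1.
Compare f(n) = Θ(n) against n^d:
  k = 1 = d, so f(n) = Θ(n^d) — Case 2.
  Work is balanced across levels: T(n) = Θ(n^d log n) = Θ(n log n).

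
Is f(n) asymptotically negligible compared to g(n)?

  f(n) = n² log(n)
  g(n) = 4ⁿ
True

f(n) = n² log(n) is O(n² log n), and g(n) = 4ⁿ is O(4ⁿ).
Since O(n² log n) grows strictly slower than O(4ⁿ), f(n) = o(g(n)) is true.
This means lim(n→∞) f(n)/g(n) = 0.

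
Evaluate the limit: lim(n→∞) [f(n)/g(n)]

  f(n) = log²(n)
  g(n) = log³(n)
0

Since log²(n) (O(log² n)) grows slower than log³(n) (O(log³ n)),
the ratio f(n)/g(n) → 0 as n → ∞.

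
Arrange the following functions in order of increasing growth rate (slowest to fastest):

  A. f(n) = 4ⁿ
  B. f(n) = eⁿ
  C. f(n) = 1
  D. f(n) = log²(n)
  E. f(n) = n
C < D < E < B < A

Comparing growth rates:
C = 1 is O(1)
D = log²(n) is O(log² n)
E = n is O(n)
B = eⁿ is O(eⁿ)
A = 4ⁿ is O(4ⁿ)

Therefore, the order from slowest to fastest is: C < D < E < B < A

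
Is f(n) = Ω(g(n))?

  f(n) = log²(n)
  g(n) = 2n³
False

f(n) = log²(n) is O(log² n), and g(n) = 2n³ is O(n³).
Since O(log² n) grows slower than O(n³), f(n) = Ω(g(n)) is false.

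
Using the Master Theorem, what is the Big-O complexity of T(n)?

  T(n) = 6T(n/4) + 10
Θ(n^log₄(6))

Master Theorem: a = 6, b = 4, f(n) = 10.
Compute the critical exponent d = log₄(6) = 1.292.
Compare f(n) = Θ(1) against n^d:
  k = 0 < d = 1.292, so f(n) = O(n^(d-ε)) — Case 1.
  The recursion cost dominates: T(n) = Θ(n^d) = Θ(n^log₄(6)).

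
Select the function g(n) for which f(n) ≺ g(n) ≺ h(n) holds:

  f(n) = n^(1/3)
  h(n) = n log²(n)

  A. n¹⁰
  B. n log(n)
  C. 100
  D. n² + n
B

We need g(n) with n^(1/3) = o(g(n)) and g(n) = o(n log²(n)), i.e. O(n^(1/3)) ≺ g ≺ O(n log² n).
Check each option:
  A. n¹⁰ — O(n¹⁰) does not grow strictly slower than h(n)
  B. n log(n) — O(n log n) is strictly between O(n^(1/3)) and O(n log² n) ✓
  C. 100 — O(1) does not grow strictly faster than f(n)
  D. n² + n — O(n²) does not grow strictly slower than h(n)

Only option B (n log(n)) lies strictly between.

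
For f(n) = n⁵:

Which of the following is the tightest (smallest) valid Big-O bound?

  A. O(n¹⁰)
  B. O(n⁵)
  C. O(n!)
B

f(n) = n⁵ is O(n⁵).
All listed options are valid Big-O bounds (upper bounds),
but O(n⁵) is the tightest (smallest valid bound).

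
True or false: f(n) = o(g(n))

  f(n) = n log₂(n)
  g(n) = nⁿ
True

f(n) = n log₂(n) is O(n log n), and g(n) = nⁿ is O(nⁿ).
Since O(n log n) grows strictly slower than O(nⁿ), f(n) = o(g(n)) is true.
This means lim(n→∞) f(n)/g(n) = 0.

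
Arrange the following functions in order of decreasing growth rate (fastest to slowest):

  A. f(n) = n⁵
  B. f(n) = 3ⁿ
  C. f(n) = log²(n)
B > A > C

Comparing growth rates:
B = 3ⁿ is O(3ⁿ)
A = n⁵ is O(n⁵)
C = log²(n) is O(log² n)

Therefore, the order from fastest to slowest is: B > A > C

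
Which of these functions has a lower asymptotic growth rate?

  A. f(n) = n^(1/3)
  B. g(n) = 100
B

f(n) = n^(1/3) is O(n^(1/3)), while g(n) = 100 is O(1).
Since O(1) grows slower than O(n^(1/3)), g(n) is dominated.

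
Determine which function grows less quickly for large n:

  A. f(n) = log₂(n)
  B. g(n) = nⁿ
A

f(n) = log₂(n) is O(log n), while g(n) = nⁿ is O(nⁿ).
Since O(log n) grows slower than O(nⁿ), f(n) is dominated.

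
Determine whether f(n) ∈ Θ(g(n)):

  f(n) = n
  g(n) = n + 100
True

f(n) = n and g(n) = n + 100 are both O(n).
Since they have the same asymptotic growth rate, f(n) = Θ(g(n)) is true.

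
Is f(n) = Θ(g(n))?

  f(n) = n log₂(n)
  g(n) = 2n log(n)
True

f(n) = n log₂(n) and g(n) = 2n log(n) are both O(n log n).
Since they have the same asymptotic growth rate, f(n) = Θ(g(n)) is true.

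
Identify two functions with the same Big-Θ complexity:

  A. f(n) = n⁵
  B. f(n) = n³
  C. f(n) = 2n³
B and C

Examining each function:
  A. n⁵ is O(n⁵)
  B. n³ is O(n³)
  C. 2n³ is O(n³)

Functions B and C both have the same complexity class.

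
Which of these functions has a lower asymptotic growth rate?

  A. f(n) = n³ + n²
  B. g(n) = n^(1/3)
B

f(n) = n³ + n² is O(n³), while g(n) = n^(1/3) is O(n^(1/3)).
Since O(n^(1/3)) grows slower than O(n³), g(n) is dominated.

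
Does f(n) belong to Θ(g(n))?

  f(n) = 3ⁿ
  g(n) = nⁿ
False

f(n) = 3ⁿ is O(3ⁿ), and g(n) = nⁿ is O(nⁿ).
Since they have different growth rates, f(n) = Θ(g(n)) is false.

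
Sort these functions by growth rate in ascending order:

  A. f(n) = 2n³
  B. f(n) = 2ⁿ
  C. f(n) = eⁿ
A < B < C

Comparing growth rates:
A = 2n³ is O(n³)
B = 2ⁿ is O(2ⁿ)
C = eⁿ is O(eⁿ)

Therefore, the order from slowest to fastest is: A < B < C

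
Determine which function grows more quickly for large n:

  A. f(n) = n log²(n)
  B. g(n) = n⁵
B

f(n) = n log²(n) is O(n log² n), while g(n) = n⁵ is O(n⁵).
Since O(n⁵) grows faster than O(n log² n), g(n) dominates.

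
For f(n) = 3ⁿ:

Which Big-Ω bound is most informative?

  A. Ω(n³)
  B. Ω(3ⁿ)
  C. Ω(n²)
B

f(n) = 3ⁿ is Ω(3ⁿ).
All listed options are valid Big-Ω bounds (lower bounds),
but Ω(3ⁿ) is the tightest (largest valid bound).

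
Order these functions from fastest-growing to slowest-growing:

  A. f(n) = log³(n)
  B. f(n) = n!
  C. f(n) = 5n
B > C > A

Comparing growth rates:
B = n! is O(n!)
C = 5n is O(n)
A = log³(n) is O(log³ n)

Therefore, the order from fastest to slowest is: B > C > A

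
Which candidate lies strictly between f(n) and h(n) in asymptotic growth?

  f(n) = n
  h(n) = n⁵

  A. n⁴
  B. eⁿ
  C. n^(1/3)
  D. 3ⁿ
A

We need g(n) with n = o(g(n)) and g(n) = o(n⁵), i.e. O(n) ≺ g ≺ O(n⁵).
Check each option:
  A. n⁴ — O(n⁴) is strictly between O(n) and O(n⁵) ✓
  B. eⁿ — O(eⁿ) does not grow strictly slower than h(n)
  C. n^(1/3) — O(n^(1/3)) does not grow strictly faster than f(n)
  D. 3ⁿ — O(3ⁿ) does not grow strictly slower than h(n)

Only option A (n⁴) lies strictly between.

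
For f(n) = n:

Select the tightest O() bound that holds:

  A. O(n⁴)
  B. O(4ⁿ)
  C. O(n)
C

f(n) = n is O(n).
All listed options are valid Big-O bounds (upper bounds),
but O(n) is the tightest (smallest valid bound).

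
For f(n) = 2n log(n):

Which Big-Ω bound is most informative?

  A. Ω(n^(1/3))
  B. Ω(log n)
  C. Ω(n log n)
C

f(n) = 2n log(n) is Ω(n log n).
All listed options are valid Big-Ω bounds (lower bounds),
but Ω(n log n) is the tightest (largest valid bound).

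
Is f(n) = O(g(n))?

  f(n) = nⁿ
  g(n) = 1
False

f(n) = nⁿ is O(nⁿ), and g(n) = 1 is O(1).
Since O(nⁿ) grows faster than O(1), f(n) = O(g(n)) is false.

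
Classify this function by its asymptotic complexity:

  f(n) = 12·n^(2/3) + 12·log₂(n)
O(n^(2/3))

The dominant term in 12·n^(2/3) + 12·log₂(n) is 12·n^(2/3), which is Θ(n^(2/3)).
Lower-order terms (12·log₂(n)) are asymptotically negligible.
Constants are absorbed, so the tightest bound is O(n^(2/3)).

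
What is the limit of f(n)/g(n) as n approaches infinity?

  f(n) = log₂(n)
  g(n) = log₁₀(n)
1 + log(5)/log(2)

Since log₂(n) and log₁₀(n) have the same growth rate (O(log n)),
the ratio converges to a constant: 1 + log(5)/log(2).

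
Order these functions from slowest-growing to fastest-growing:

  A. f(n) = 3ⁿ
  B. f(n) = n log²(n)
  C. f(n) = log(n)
C < B < A

Comparing growth rates:
C = log(n) is O(log n)
B = n log²(n) is O(n log² n)
A = 3ⁿ is O(3ⁿ)

Therefore, the order from slowest to fastest is: C < B < A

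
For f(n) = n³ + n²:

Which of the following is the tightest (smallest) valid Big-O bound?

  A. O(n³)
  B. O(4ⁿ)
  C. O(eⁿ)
A

f(n) = n³ + n² is O(n³).
All listed options are valid Big-O bounds (upper bounds),
but O(n³) is the tightest (smallest valid bound).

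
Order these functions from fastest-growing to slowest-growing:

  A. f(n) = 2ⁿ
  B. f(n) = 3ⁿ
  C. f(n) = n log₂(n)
B > A > C

Comparing growth rates:
B = 3ⁿ is O(3ⁿ)
A = 2ⁿ is O(2ⁿ)
C = n log₂(n) is O(n log n)

Therefore, the order from fastest to slowest is: B > A > C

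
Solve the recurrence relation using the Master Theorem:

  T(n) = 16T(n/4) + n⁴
Θ(n⁴)

Master Theorem: a = 16, b = 4, f(n) = n⁴.
Compute the critical exponent d = log₄(16) = 2.
Compare f(n) = Θ(n⁴) against n^d:
  k = 4 > d = 2, so f(n) = Ω(n^(d+ε)) — Case 3.
  Regularity: a·(n/b)^4/n^4 = a/b^4 = 16/256 < 1 ✓.
  The top-level work dominates: T(n) = Θ(f(n)) = Θ(n⁴).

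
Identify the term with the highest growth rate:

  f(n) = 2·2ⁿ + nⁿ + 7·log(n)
nⁿ

Looking at each term:
  - 2·2ⁿ is O(2ⁿ)
  - nⁿ is O(nⁿ)
  - 7·log(n) is O(log n)

The term nⁿ (O(nⁿ)) grows fastest and dominates all others.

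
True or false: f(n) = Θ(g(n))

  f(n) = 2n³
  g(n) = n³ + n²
True

f(n) = 2n³ and g(n) = n³ + n² are both O(n³).
Since they have the same asymptotic growth rate, f(n) = Θ(g(n)) is true.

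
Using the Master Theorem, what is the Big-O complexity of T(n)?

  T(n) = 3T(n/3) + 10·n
Θ(n log n)

Master Theorem: a = 3, b = 3, f(n) = 10·n.
Compute the critical exponent d = log₃(3) = 1.
Compare f(n) = Θ(n) against n^d:
  k = 1 = d, so f(n) = Θ(n^d) — Case 2.
  Work is balanced across levels: T(n) = Θ(n^d log n) = Θ(n log n).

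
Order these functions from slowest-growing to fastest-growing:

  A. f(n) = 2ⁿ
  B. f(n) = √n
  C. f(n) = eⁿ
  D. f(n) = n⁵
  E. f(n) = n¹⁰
B < D < E < A < C

Comparing growth rates:
B = √n is O(√n)
D = n⁵ is O(n⁵)
E = n¹⁰ is O(n¹⁰)
A = 2ⁿ is O(2ⁿ)
C = eⁿ is O(eⁿ)

Therefore, the order from slowest to fastest is: B < D < E < A < C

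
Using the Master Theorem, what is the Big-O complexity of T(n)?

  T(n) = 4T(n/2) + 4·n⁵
Θ(n⁵)

Master Theorem: a = 4, b = 2, f(n) = 4·n⁵.
Compute the critical exponent d = log₂(4) = 2.
Compare f(n) = Θ(n⁵) against n^d:
  k = 5 > d = 2, so f(n) = Ω(n^(d+ε)) — Case 3.
  Regularity: a·(n/b)^5/n^5 = a/b^5 = 4/32 < 1 ✓.
  The top-level work dominates: T(n) = Θ(f(n)) = Θ(n⁵).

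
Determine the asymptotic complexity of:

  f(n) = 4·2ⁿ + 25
O(2ⁿ)

The dominant term in 4·2ⁿ + 25 is 4·2ⁿ, which is Θ(2ⁿ).
Lower-order terms (25) are asymptotically negligible.
Constants are absorbed, so the tightest bound is O(2ⁿ).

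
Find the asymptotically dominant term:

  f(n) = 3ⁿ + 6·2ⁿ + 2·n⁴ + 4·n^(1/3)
3ⁿ

Looking at each term:
  - 3ⁿ is O(3ⁿ)
  - 6·2ⁿ is O(2ⁿ)
  - 2·n⁴ is O(n⁴)
  - 4·n^(1/3) is O(n^(1/3))

The term 3ⁿ (O(3ⁿ)) grows fastest and dominates all others.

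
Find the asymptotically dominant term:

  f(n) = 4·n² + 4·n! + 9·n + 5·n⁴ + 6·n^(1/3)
4·n!

Looking at each term:
  - 4·n² is O(n²)
  - 4·n! is O(n!)
  - 9·n is O(n)
  - 5·n⁴ is O(n⁴)
  - 6·n^(1/3) is O(n^(1/3))

The term 4·n! (O(n!)) grows fastest and dominates all others.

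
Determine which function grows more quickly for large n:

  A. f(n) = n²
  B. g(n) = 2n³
B

f(n) = n² is O(n²), while g(n) = 2n³ is O(n³).
Since O(n³) grows faster than O(n²), g(n) dominates.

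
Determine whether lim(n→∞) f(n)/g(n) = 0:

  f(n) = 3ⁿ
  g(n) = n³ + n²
False

f(n) = 3ⁿ is O(3ⁿ), and g(n) = n³ + n² is O(n³).
Since O(3ⁿ) grows faster than or equal to O(n³), f(n) = o(g(n)) is false.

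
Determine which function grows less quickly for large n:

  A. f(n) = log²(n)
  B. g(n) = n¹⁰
A

f(n) = log²(n) is O(log² n), while g(n) = n¹⁰ is O(n¹⁰).
Since O(log² n) grows slower than O(n¹⁰), f(n) is dominated.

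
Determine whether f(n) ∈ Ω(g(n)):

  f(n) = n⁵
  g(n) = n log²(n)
True

f(n) = n⁵ is O(n⁵), and g(n) = n log²(n) is O(n log² n).
Since O(n⁵) grows at least as fast as O(n log² n), f(n) = Ω(g(n)) is true.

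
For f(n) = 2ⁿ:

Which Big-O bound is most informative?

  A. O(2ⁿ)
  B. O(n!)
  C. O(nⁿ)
A

f(n) = 2ⁿ is O(2ⁿ).
All listed options are valid Big-O bounds (upper bounds),
but O(2ⁿ) is the tightest (smallest valid bound).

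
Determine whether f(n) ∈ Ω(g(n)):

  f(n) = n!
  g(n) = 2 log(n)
True

f(n) = n! is O(n!), and g(n) = 2 log(n) is O(log n).
Since O(n!) grows at least as fast as O(log n), f(n) = Ω(g(n)) is true.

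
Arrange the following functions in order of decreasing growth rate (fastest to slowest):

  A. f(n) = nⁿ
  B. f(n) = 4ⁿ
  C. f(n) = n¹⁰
A > B > C

Comparing growth rates:
A = nⁿ is O(nⁿ)
B = 4ⁿ is O(4ⁿ)
C = n¹⁰ is O(n¹⁰)

Therefore, the order from fastest to slowest is: A > B > C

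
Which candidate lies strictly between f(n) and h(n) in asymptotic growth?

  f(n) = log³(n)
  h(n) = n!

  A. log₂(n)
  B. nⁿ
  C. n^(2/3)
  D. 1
C

We need g(n) with log³(n) = o(g(n)) and g(n) = o(n!), i.e. O(log³ n) ≺ g ≺ O(n!).
Check each option:
  A. log₂(n) — O(log n) does not grow strictly faster than f(n)
  B. nⁿ — O(nⁿ) does not grow strictly slower than h(n)
  C. n^(2/3) — O(n^(2/3)) is strictly between O(log³ n) and O(n!) ✓
  D. 1 — O(1) does not grow strictly faster than f(n)

Only option C (n^(2/3)) lies strictly between.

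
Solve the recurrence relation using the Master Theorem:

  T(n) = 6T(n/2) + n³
Θ(n³)

Master Theorem: a = 6, b = 2, f(n) = n³.
Compute the critical exponent d = log₂(6) = 2.585.
Compare f(n) = Θ(n³) against n^d:
  k = 3 > d = 2.585, so f(n) = Ω(n^(d+ε)) — Case 3.
  Regularity: a·(n/b)^3/n^3 = a/b^3 = 6/8 < 1 ✓.
  The top-level work dominates: T(n) = Θ(f(n)) = Θ(n³).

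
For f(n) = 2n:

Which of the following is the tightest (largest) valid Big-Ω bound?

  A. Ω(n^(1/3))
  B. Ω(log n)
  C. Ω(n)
C

f(n) = 2n is Ω(n).
All listed options are valid Big-Ω bounds (lower bounds),
but Ω(n) is the tightest (largest valid bound).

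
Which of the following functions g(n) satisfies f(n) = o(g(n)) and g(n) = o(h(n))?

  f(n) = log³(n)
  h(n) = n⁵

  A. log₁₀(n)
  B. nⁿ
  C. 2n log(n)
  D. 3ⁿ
C

We need g(n) with log³(n) = o(g(n)) and g(n) = o(n⁵), i.e. O(log³ n) ≺ g ≺ O(n⁵).
Check each option:
  A. log₁₀(n) — O(log n) does not grow strictly faster than f(n)
  B. nⁿ — O(nⁿ) does not grow strictly slower than h(n)
  C. 2n log(n) — O(n log n) is strictly between O(log³ n) and O(n⁵) ✓
  D. 3ⁿ — O(3ⁿ) does not grow strictly slower than h(n)

Only option C (2n log(n)) lies strictly between.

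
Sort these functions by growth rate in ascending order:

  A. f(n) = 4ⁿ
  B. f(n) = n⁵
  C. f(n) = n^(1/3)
C < B < A

Comparing growth rates:
C = n^(1/3) is O(n^(1/3))
B = n⁵ is O(n⁵)
A = 4ⁿ is O(4ⁿ)

Therefore, the order from slowest to fastest is: C < B < A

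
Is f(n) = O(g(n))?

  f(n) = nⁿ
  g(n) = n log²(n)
False

f(n) = nⁿ is O(nⁿ), and g(n) = n log²(n) is O(n log² n).
Since O(nⁿ) grows faster than O(n log² n), f(n) = O(g(n)) is false.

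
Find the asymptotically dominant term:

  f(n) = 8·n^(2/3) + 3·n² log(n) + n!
n!

Looking at each term:
  - 8·n^(2/3) is O(n^(2/3))
  - 3·n² log(n) is O(n² log n)
  - n! is O(n!)

The term n! (O(n!)) grows fastest and dominates all others.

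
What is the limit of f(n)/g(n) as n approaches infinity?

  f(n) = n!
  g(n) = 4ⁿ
∞

Since n! (O(n!)) grows faster than 4ⁿ (O(4ⁿ)),
the ratio f(n)/g(n) → ∞ as n → ∞.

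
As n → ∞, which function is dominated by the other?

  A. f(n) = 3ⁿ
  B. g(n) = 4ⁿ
A

f(n) = 3ⁿ is O(3ⁿ), while g(n) = 4ⁿ is O(4ⁿ).
Since O(3ⁿ) grows slower than O(4ⁿ), f(n) is dominated.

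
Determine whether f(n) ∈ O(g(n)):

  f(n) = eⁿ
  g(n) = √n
False

f(n) = eⁿ is O(eⁿ), and g(n) = √n is O(√n).
Since O(eⁿ) grows faster than O(√n), f(n) = O(g(n)) is false.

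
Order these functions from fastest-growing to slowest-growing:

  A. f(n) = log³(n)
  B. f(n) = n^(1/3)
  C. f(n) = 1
B > A > C

Comparing growth rates:
B = n^(1/3) is O(n^(1/3))
A = log³(n) is O(log³ n)
C = 1 is O(1)

Therefore, the order from fastest to slowest is: B > A > C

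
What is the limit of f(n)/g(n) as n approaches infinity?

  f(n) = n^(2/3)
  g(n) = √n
∞

Since n^(2/3) (O(n^(2/3))) grows faster than √n (O(√n)),
the ratio f(n)/g(n) → ∞ as n → ∞.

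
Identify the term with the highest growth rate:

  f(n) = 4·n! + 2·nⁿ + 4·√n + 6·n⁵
2·nⁿ

Looking at each term:
  - 4·n! is O(n!)
  - 2·nⁿ is O(nⁿ)
  - 4·√n is O(√n)
  - 6·n⁵ is O(n⁵)

The term 2·nⁿ (O(nⁿ)) grows fastest and dominates all others.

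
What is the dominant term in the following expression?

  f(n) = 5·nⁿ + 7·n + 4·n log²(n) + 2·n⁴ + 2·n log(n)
5·nⁿ

Looking at each term:
  - 5·nⁿ is O(nⁿ)
  - 7·n is O(n)
  - 4·n log²(n) is O(n log² n)
  - 2·n⁴ is O(n⁴)
  - 2·n log(n) is O(n log n)

The term 5·nⁿ (O(nⁿ)) grows fastest and dominates all others.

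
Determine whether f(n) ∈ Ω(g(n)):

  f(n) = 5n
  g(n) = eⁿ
False

f(n) = 5n is O(n), and g(n) = eⁿ is O(eⁿ).
Since O(n) grows slower than O(eⁿ), f(n) = Ω(g(n)) is false.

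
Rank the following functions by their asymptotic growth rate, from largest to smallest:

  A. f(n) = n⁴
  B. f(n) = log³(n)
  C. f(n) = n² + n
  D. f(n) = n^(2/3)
A > C > D > B

Comparing growth rates:
A = n⁴ is O(n⁴)
C = n² + n is O(n²)
D = n^(2/3) is O(n^(2/3))
B = log³(n) is O(log³ n)

Therefore, the order from fastest to slowest is: A > C > D > B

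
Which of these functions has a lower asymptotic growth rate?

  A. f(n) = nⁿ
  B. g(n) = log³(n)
B

f(n) = nⁿ is O(nⁿ), while g(n) = log³(n) is O(log³ n).
Since O(log³ n) grows slower than O(nⁿ), g(n) is dominated.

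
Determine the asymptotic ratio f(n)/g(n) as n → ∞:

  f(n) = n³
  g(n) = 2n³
1/2

Since n³ and 2n³ have the same growth rate (O(n³)),
the ratio converges to a constant: 1/2.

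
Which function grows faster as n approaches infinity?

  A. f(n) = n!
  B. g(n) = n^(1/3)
A

f(n) = n! is O(n!), while g(n) = n^(1/3) is O(n^(1/3)).
Since O(n!) grows faster than O(n^(1/3)), f(n) dominates.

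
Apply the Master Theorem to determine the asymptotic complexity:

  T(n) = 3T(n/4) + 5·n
Θ(n)

Master Theorem: a = 3, b = 4, f(n) = 5·n.
Compute the critical exponent d = log₄(3) = 0.792.
Compare f(n) = Θ(n) against n^d:
  k = 1 > d = 0.792, so f(n) = Ω(n^(d+ε)) — Case 3.
  Regularity: a·(n/b)^1/n^1 = a/b^1 = 3/4 < 1 ✓.
  The top-level work dominates: T(n) = Θ(f(n)) = Θ(n).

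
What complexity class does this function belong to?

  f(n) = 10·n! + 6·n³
O(n!)

The dominant term in 10·n! + 6·n³ is 10·n!, which is Θ(n!).
Lower-order terms (6·n³) are asymptotically negligible.
Constants are absorbed, so the tightest bound is O(n!).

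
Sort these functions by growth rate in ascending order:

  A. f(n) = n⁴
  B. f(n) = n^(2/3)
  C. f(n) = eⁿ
B < A < C

Comparing growth rates:
B = n^(2/3) is O(n^(2/3))
A = n⁴ is O(n⁴)
C = eⁿ is O(eⁿ)

Therefore, the order from slowest to fastest is: B < A < C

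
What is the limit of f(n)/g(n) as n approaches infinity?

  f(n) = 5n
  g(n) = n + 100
5

Since 5n and n + 100 have the same growth rate (O(n)),
the ratio converges to a constant: 5.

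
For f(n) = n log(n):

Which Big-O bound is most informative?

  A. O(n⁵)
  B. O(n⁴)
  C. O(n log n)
C

f(n) = n log(n) is O(n log n).
All listed options are valid Big-O bounds (upper bounds),
but O(n log n) is the tightest (smallest valid bound).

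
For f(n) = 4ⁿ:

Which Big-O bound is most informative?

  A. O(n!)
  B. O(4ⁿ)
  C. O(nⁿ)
B

f(n) = 4ⁿ is O(4ⁿ).
All listed options are valid Big-O bounds (upper bounds),
but O(4ⁿ) is the tightest (smallest valid bound).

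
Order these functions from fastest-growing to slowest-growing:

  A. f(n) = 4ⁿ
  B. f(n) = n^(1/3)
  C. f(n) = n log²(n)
A > C > B

Comparing growth rates:
A = 4ⁿ is O(4ⁿ)
C = n log²(n) is O(n log² n)
B = n^(1/3) is O(n^(1/3))

Therefore, the order from fastest to slowest is: A > C > B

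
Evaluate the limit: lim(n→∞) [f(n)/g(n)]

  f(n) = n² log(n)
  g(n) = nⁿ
0

Since n² log(n) (O(n² log n)) grows slower than nⁿ (O(nⁿ)),
the ratio f(n)/g(n) → 0 as n → ∞.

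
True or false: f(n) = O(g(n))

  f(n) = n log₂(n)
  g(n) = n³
True

f(n) = n log₂(n) is O(n log n), and g(n) = n³ is O(n³).
Since O(n log n) ⊆ O(n³) (f grows no faster than g), f(n) = O(g(n)) is true.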